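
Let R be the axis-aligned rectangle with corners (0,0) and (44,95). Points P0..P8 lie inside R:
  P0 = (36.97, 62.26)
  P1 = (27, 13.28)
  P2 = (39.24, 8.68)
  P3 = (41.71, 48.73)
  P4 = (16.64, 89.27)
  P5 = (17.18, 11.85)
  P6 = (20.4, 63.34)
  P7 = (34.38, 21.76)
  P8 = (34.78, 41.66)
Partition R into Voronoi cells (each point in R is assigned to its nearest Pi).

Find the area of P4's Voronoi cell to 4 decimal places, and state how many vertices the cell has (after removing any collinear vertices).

1. box [0,44]×[0,95]: [(0, 0) (44, 0) (44, 95) (0, 95)]
2. ⊥bis P4·P0 via (26.805,75.765): [(0, 55.5893) (44, 88.7074) (44, 95) (0, 95)]  |A|=1005.4725
3. ⊥bis P4·P1 via (21.82,51.275): [(0, 55.5893) (44, 88.7074) (44, 95) (0, 95)]  |A|=1005.4725
4. ⊥bis P4·P2 via (27.94,48.975): [(0, 55.5893) (44, 88.7074) (44, 95) (0, 95)]  |A|=1005.4725
5. ⊥bis P4·P3 via (29.175,69): [(0, 55.5893) (44, 88.7074) (44, 95) (0, 95)]  |A|=1005.4725
6. ⊥bis P4·P5 via (16.91,50.56): [(0, 55.5893) (44, 88.7074) (44, 95) (0, 95)]  |A|=1005.4725
7. ⊥bis P4·P6 via (18.52,76.305): [(0, 73.6195) (29.6706, 77.9219) (44, 88.7074) (44, 95) (0, 95)]  |A|=737.989
8. ⊥bis P4·P7 via (25.51,55.515): [(0, 73.6195) (29.6706, 77.9219) (44, 88.7074) (44, 95) (0, 95)]  |A|=737.989
9. ⊥bis P4·P8 via (25.71,65.465): [(0, 73.6195) (29.6706, 77.9219) (44, 88.7074) (44, 95) (0, 95)]  |A|=737.989
10. canonical 5-gon: [(0, 73.6195) (29.6706, 77.9219) (44, 88.7074) (44, 95) (0, 95)]
11. shoelace: 737.989

Area of P4's cell: 737.9890 (5 vertices)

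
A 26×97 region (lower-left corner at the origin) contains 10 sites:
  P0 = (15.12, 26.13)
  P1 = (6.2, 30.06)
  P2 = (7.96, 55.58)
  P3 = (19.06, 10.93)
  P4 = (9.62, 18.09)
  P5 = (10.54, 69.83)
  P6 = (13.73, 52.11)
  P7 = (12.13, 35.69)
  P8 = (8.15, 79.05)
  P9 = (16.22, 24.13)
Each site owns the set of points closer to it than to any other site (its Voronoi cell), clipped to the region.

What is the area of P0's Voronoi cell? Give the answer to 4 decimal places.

Area of P0's cell: 91.4786

1. box [0,26]×[0,97]: [(0, 0) (26, 0) (26, 97) (0, 97)]
2. ⊥bis P0·P1 via (10.66,28.095): [(0, 3.8998) (0, 0) (26, 0) (26, 62.9125)]  |A|=868.5598
3. ⊥bis P0·P2 via (11.54,40.855): [(16.8507, 42.1462) (0, 3.8998) (0, 0) (26, 0) (26, 44.3706)]  |A|=783.7369
4. ⊥bis P0·P3 via (17.09,18.53): [(16.8507, 42.1462) (5.0735, 15.4152) (26, 20.8396) (26, 44.3706)]  |A|=355.397
5. ⊥bis P0·P4 via (12.37,22.11): [(16.8507, 42.1462) (9.0298, 24.3949) (17.4623, 18.6265) (26, 20.8396) (26, 44.3706)]  |A|=306.1254
6. ⊥bis P0·P5 via (12.83,47.98): [(16.8507, 42.1462) (9.0298, 24.3949) (17.4623, 18.6265) (26, 20.8396) (26, 44.3706)]  |A|=306.1254
7. ⊥bis P0·P6 via (14.425,39.12): [(15.5438, 39.1799) (9.0298, 24.3949) (17.4623, 18.6265) (26, 20.8396) (26, 39.7393)]  |A|=269.7964
8. ⊥bis P0·P7 via (13.625,30.91): [(11.6246, 30.2843) (9.0298, 24.3949) (17.4623, 18.6265) (26, 20.8396) (26, 34.7804)]  |A|=188.7432
9. ⊥bis P0·P8 via (11.635,52.59): [(11.6246, 30.2843) (9.0298, 24.3949) (17.4623, 18.6265) (26, 20.8396) (26, 34.7804)]  |A|=188.7432
10. ⊥bis P0·P9 via (15.67,25.13): [(11.6246, 30.2843) (9.0298, 24.3949) (11.3936, 22.778) (26, 30.8115) (26, 34.7804)]  |A|=91.4786
11. canonical 5-gon: [(11.6246, 30.2843) (9.0298, 24.3949) (11.3936, 22.778) (26, 30.8115) (26, 34.7804)]
12. shoelace: 91.4786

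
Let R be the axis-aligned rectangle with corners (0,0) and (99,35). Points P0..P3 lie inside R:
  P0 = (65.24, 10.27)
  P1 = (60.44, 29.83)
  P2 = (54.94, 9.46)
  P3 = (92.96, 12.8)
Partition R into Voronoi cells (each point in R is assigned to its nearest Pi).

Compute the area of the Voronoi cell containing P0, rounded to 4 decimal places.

1. box [0,99]×[0,35]: [(0, 0) (99, 0) (99, 35) (0, 35)]
2. ⊥bis P0·P1 via (62.84,20.05): [(0, 4.6291) (0, 0) (99, 0) (99, 28.9236)]  |A|=1660.8617
3. ⊥bis P0·P2 via (60.09,9.865): [(59.3563, 19.1951) (60.8658, 0) (99, 0) (99, 28.9236)]  |A|=939.315
4. ⊥bis P0·P3 via (79.1,11.535): [(77.9837, 23.7662) (59.3563, 19.1951) (60.8658, 0) (80.1528, 0)]  |A|=411.4171
5. canonical 4-gon: [(77.9837, 23.7662) (59.3563, 19.1951) (60.8658, 0) (80.1528, 0)]
6. shoelace: 411.4171

Area of P0's cell: 411.4171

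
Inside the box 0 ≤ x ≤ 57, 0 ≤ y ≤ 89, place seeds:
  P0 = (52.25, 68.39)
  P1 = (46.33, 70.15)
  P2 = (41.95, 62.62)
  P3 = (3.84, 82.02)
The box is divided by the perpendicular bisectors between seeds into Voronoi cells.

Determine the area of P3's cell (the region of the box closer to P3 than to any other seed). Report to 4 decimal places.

Area of P3's cell: 951.7752

1. box [0,57]×[0,89]: [(0, 0) (57, 0) (57, 89) (0, 89)]
2. ⊥bis P3·P0 via (28.045,75.205): [(0, 0) (6.8708, 0) (31.929, 89) (0, 89)]  |A|=1726.5914
3. ⊥bis P3·P1 via (25.085,76.085): [(0, 0) (3.8299, 0) (28.6929, 89) (0, 89)]  |A|=1447.2663
4. ⊥bis P3·P2 via (22.895,72.32): [(0, 27.3443) (25.4175, 77.2754) (28.6929, 89) (0, 89)]  |A|=951.7752
5. canonical 4-gon: [(0, 27.3443) (25.4175, 77.2754) (28.6929, 89) (0, 89)]
6. shoelace: 951.7752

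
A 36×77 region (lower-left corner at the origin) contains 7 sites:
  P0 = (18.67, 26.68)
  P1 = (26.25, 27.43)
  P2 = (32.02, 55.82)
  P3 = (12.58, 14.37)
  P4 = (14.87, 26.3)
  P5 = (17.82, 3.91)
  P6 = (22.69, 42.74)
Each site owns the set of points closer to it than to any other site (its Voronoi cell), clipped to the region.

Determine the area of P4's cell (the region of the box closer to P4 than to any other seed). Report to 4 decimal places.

Area of P4's cell: 301.6897

1. box [0,36]×[0,77]: [(0, 0) (36, 0) (36, 77) (0, 77)]
2. ⊥bis P4·P0 via (16.77,26.49): [(0, 0) (19.419, 0) (11.719, 77) (0, 77)]  |A|=1198.813
3. ⊥bis P4·P1 via (20.56,26.865): [(0, 0) (19.419, 0) (11.719, 77) (0, 77)]  |A|=1198.813
4. ⊥bis P4·P2 via (23.445,41.06): [(0, 54.6807) (0, 0) (19.419, 0) (14.8114, 46.0758)]  |A|=852.3219
5. ⊥bis P4·P3 via (13.725,20.335): [(0, 54.6807) (0, 22.9696) (17.4571, 19.6186) (14.8114, 46.0758)]  |A|=461.3437
6. ⊥bis P4·P5 via (16.345,15.105): [(0, 54.6807) (0, 22.9696) (17.4571, 19.6186) (14.8114, 46.0758)]  |A|=461.3437
7. ⊥bis P4·P6 via (18.78,34.52): [(0, 43.4531) (0, 22.9696) (17.4571, 19.6186) (15.8265, 35.9249)]  |A|=301.6897
8. canonical 4-gon: [(0, 43.4531) (0, 22.9696) (17.4571, 19.6186) (15.8265, 35.9249)]
9. shoelace: 301.6897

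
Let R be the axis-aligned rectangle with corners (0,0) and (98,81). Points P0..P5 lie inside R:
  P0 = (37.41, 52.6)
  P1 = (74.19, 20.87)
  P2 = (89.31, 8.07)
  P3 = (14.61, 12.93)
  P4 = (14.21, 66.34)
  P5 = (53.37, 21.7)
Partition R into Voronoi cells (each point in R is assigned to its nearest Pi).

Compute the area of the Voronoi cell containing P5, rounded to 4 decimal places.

1. box [0,98]×[0,81]: [(0, 0) (98, 0) (98, 81) (0, 81)]
2. ⊥bis P5·P0 via (45.39,37.15): [(0, 13.7058) (0, 0) (98, 0) (98, 64.3233)]  |A|=3823.4291
3. ⊥bis P5·P1 via (63.78,21.285): [(64.8124, 47.1818) (0, 13.7058) (0, 0) (62.9315, 0)]  |A|=1928.7628
4. ⊥bis P5·P2 via (71.34,14.885): [(64.8124, 47.1818) (0, 13.7058) (0, 0) (62.9315, 0)]  |A|=1928.7628
5. ⊥bis P5·P3 via (33.99,17.315): [(64.8124, 47.1818) (31.1645, 29.8025) (37.9078, 0) (62.9315, 0)]  |A|=1150.322
6. ⊥bis P5·P4 via (33.79,44.02): [(64.8124, 47.1818) (31.1645, 29.8025) (37.9078, 0) (62.9315, 0)]  |A|=1150.322
7. canonical 4-gon: [(64.8124, 47.1818) (31.1645, 29.8025) (37.9078, 0) (62.9315, 0)]
8. shoelace: 1150.322

Area of P5's cell: 1150.3220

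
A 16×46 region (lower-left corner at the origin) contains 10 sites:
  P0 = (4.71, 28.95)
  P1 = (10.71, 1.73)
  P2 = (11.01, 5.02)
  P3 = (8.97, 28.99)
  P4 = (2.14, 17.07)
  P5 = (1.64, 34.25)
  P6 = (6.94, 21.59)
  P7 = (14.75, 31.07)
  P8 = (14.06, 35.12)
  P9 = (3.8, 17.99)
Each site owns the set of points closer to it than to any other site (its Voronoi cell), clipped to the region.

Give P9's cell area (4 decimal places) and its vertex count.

Area of P9's cell: 51.0339 (5 vertices)

1. box [0,16]×[0,46]: [(0, 0) (16, 0) (16, 46) (0, 46)]
2. ⊥bis P9·P0 via (4.255,23.47): [(0, 23.8233) (0, 0) (16, 0) (16, 22.4948)]  |A|=370.5449
3. ⊥bis P9·P1 via (7.255,9.86): [(0, 23.8233) (0, 6.7768) (16, 13.5764) (16, 22.4948)]  |A|=207.7193
4. ⊥bis P9·P2 via (7.405,11.505): [(0, 23.8233) (0, 7.3886) (16, 16.2829) (16, 22.4948)]  |A|=181.1727
5. ⊥bis P9·P3 via (6.385,23.49): [(6.8937, 23.2509) (0, 23.8233) (0, 7.3886) (16, 16.2829) (16, 18.9709)]  |A|=165.128
6. ⊥bis P9·P4 via (2.97,17.53): [(6.8937, 23.2509) (0, 23.8233) (0, 22.8889) (6.5673, 11.0393) (16, 16.2829) (16, 18.9709)]  |A|=114.2307
7. ⊥bis P9·P5 via (2.72,26.12): [(6.8937, 23.2509) (0, 23.8233) (0, 22.8889) (6.5673, 11.0393) (16, 16.2829) (16, 18.9709)]  |A|=114.2307
8. ⊥bis P9·P6 via (5.37,19.79): [(0.8243, 23.7548) (0, 23.8233) (0, 22.8889) (6.5673, 11.0393) (11.9635, 14.039)]  |A|=51.0339
9. ⊥bis P9·P7 via (9.275,24.53): [(0.8243, 23.7548) (0, 23.8233) (0, 22.8889) (6.5673, 11.0393) (11.9635, 14.039)]  |A|=51.0339
10. ⊥bis P9·P8 via (8.93,26.555): [(0.8243, 23.7548) (0, 23.8233) (0, 22.8889) (6.5673, 11.0393) (11.9635, 14.039)]  |A|=51.0339
11. canonical 5-gon: [(0.8243, 23.7548) (0, 23.8233) (0, 22.8889) (6.5673, 11.0393) (11.9635, 14.039)]
12. shoelace: 51.0339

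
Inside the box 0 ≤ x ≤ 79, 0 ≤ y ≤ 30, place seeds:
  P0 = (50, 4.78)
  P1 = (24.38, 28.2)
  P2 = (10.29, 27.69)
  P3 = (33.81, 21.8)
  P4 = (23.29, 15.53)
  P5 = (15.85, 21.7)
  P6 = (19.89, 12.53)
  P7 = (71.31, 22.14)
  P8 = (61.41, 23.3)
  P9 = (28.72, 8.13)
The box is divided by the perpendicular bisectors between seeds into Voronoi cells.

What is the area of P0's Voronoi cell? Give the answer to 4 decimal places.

1. box [0,79]×[0,30]: [(0, 0) (79, 0) (79, 30) (0, 30)]
2. ⊥bis P0·P1 via (37.19,16.49): [(22.116, 0) (79, 0) (79, 30) (49.5399, 30)]  |A|=1295.1616
3. ⊥bis P0·P2 via (30.145,16.235): [(22.116, 0) (79, 0) (79, 30) (49.5399, 30)]  |A|=1295.1616
4. ⊥bis P0·P3 via (41.905,13.29): [(27.9337, 0) (79, 0) (79, 30) (59.4717, 30)]  |A|=1058.92
5. ⊥bis P0·P4 via (36.645,10.155): [(35.4265, 7.1274) (32.5579, 0) (79, 0) (79, 30) (59.4717, 30)]  |A|=1042.4406
6. ⊥bis P0·P5 via (32.925,13.24): [(35.4265, 7.1274) (32.5579, 0) (79, 0) (79, 30) (59.4717, 30)]  |A|=1042.4406
7. ⊥bis P0·P6 via (34.945,8.655): [(35.4265, 7.1274) (33.0001, 1.0986) (32.7173, 0) (79, 0) (79, 30) (59.4717, 30)]  |A|=1042.3531
8. ⊥bis P0·P7 via (60.655,13.46): [(52.5469, 23.413) (35.4265, 7.1274) (33.0001, 1.0986) (32.7173, 0) (71.6201, 0)]  |A|=494.8468
9. ⊥bis P0·P8 via (55.705,14.04): [(64.694, 8.5019) (47.8081, 18.9052) (35.4265, 7.1274) (33.0001, 1.0986) (32.7173, 0) (71.6201, 0)]  |A|=432.1383
10. ⊥bis P0·P9 via (39.36,6.455): [(64.694, 8.5019) (47.8081, 18.9052) (40.1773, 11.6465) (38.3438, 0) (71.6201, 0)]  |A|=388.0843
11. canonical 5-gon: [(64.694, 8.5019) (47.8081, 18.9052) (40.1773, 11.6465) (38.3438, 0) (71.6201, 0)]
12. shoelace: 388.0843

Area of P0's cell: 388.0843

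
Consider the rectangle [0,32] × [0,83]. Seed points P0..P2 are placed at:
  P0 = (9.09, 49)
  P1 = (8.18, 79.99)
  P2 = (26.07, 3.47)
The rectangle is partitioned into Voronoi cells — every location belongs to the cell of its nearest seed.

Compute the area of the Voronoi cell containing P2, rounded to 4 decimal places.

Area of P2's cell: 820.6641

1. box [0,32]×[0,83]: [(0, 0) (32, 0) (32, 83) (0, 83)]
2. ⊥bis P2·P0 via (17.58,26.235): [(0, 19.6787) (0, 0) (32, 0) (32, 31.6128)]  |A|=820.6641
3. ⊥bis P2·P1 via (17.125,41.73): [(0, 19.6787) (0, 0) (32, 0) (32, 31.6128)]  |A|=820.6641
4. canonical 4-gon: [(0, 19.6787) (0, 0) (32, 0) (32, 31.6128)]
5. shoelace: 820.6641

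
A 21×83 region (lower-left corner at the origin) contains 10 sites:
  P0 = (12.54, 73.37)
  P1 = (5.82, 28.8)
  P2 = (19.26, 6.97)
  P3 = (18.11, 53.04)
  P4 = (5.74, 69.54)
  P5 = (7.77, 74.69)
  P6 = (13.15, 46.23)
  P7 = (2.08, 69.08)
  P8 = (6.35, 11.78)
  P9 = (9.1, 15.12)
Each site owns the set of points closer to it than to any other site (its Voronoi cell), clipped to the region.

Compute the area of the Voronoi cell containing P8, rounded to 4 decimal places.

1. box [0,21]×[0,83]: [(0, 0) (21, 0) (21, 83) (0, 83)]
2. ⊥bis P8·P0 via (9.445,42.575): [(0, 43.5243) (0, 0) (21, 0) (21, 41.4137)]  |A|=891.8483
3. ⊥bis P8·P1 via (6.085,20.29): [(0, 20.1005) (0, 0) (21, 0) (21, 20.7545)]  |A|=428.9771
4. ⊥bis P8·P2 via (12.805,9.375): [(16.9983, 20.6298) (0, 20.1005) (0, 0) (9.3121, 0)]  |A|=266.8907
5. ⊥bis P8·P3 via (12.23,32.41): [(16.9983, 20.6298) (0, 20.1005) (0, 0) (9.3121, 0)]  |A|=266.8907
6. ⊥bis P8·P4 via (6.045,40.66): [(16.9983, 20.6298) (0, 20.1005) (0, 0) (9.3121, 0)]  |A|=266.8907
7. ⊥bis P8·P5 via (7.06,43.235): [(16.9983, 20.6298) (0, 20.1005) (0, 0) (9.3121, 0)]  |A|=266.8907
8. ⊥bis P8·P6 via (9.75,29.005): [(16.9983, 20.6298) (0, 20.1005) (0, 0) (9.3121, 0)]  |A|=266.8907
9. ⊥bis P8·P7 via (4.215,40.43): [(16.9983, 20.6298) (0, 20.1005) (0, 0) (9.3121, 0)]  |A|=266.8907
10. ⊥bis P8·P9 via (7.725,13.45): [(12.7743, 9.2926) (0, 19.8104) (0, 0) (9.3121, 0)]  |A|=169.799
11. canonical 4-gon: [(12.7743, 9.2926) (0, 19.8104) (0, 0) (9.3121, 0)]
12. shoelace: 169.799

Area of P8's cell: 169.7990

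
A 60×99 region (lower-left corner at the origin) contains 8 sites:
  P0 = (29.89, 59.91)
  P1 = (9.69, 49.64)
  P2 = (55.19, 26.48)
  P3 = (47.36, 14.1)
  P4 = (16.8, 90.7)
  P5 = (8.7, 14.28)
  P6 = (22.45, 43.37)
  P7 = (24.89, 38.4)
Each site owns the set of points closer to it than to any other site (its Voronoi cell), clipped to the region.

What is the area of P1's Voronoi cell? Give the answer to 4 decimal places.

Area of P1's cell: 589.0690

1. box [0,60]×[0,99]: [(0, 0) (60, 0) (60, 99) (0, 99)]
2. ⊥bis P1·P0 via (19.79,54.775): [(0, 93.6998) (0, 0) (47.6385, 0)]  |A|=2231.8586
3. ⊥bis P1·P2 via (32.44,38.06): [(30.3629, 33.9793) (0, 93.6998) (0, 0) (13.067, 0)]  |A|=1644.5023
4. ⊥bis P1·P3 via (28.525,31.87): [(30.1846, 33.6291) (30.3629, 33.9793) (0, 93.6998) (0, 1.6354)]  |A|=1400.1037
5. ⊥bis P1·P4 via (13.245,70.17): [(30.1846, 33.6291) (30.3629, 33.9793) (11.8392, 70.4134) (0, 72.4635) (0, 1.6354)]  |A|=1274.3935
6. ⊥bis P1·P5 via (9.195,31.96): [(28.1103, 31.4304) (30.1846, 33.6291) (30.3629, 33.9793) (11.8392, 70.4134) (0, 72.4635) (0, 32.2174)]  |A|=844.5592
7. ⊥bis P1·P6 via (16.07,46.505): [(8.9266, 31.9675) (19.9648, 54.4312) (11.8392, 70.4134) (0, 72.4635) (0, 32.2174)]  |A|=589.6725
8. ⊥bis P1·P7 via (17.29,44.02): [(8.3886, 31.9826) (10.0141, 34.1807) (19.9648, 54.4312) (11.8392, 70.4134) (0, 72.4635) (0, 32.2174)]  |A|=589.069
9. canonical 6-gon: [(8.3886, 31.9826) (10.0141, 34.1807) (19.9648, 54.4312) (11.8392, 70.4134) (0, 72.4635) (0, 32.2174)]
10. shoelace: 589.069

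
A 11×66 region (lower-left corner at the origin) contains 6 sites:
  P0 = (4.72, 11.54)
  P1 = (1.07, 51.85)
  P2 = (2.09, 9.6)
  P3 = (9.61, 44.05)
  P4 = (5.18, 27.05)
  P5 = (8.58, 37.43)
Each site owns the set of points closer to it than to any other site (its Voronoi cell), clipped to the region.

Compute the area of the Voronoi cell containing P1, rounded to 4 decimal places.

Area of P1's cell: 196.6225

1. box [0,11]×[0,66]: [(0, 0) (11, 0) (11, 66) (0, 66)]
2. ⊥bis P1·P0 via (2.895,31.695): [(0, 31.4329) (11, 32.4289) (11, 66) (0, 66)]  |A|=374.7603
3. ⊥bis P1·P2 via (1.58,30.725): [(0, 31.4329) (11, 32.4289) (11, 66) (0, 66)]  |A|=374.7603
4. ⊥bis P1·P3 via (5.34,47.95): [(0, 42.1034) (11, 54.147) (11, 66) (0, 66)]  |A|=196.623
5. ⊥bis P1·P4 via (3.125,39.45): [(0, 42.1034) (11, 54.147) (11, 66) (0, 66)]  |A|=196.623
6. ⊥bis P1·P5 via (4.825,44.64): [(0, 42.1271) (0.0413, 42.1487) (11, 54.147) (11, 66) (0, 66)]  |A|=196.6225
7. canonical 5-gon: [(0, 42.1271) (0.0413, 42.1487) (11, 54.147) (11, 66) (0, 66)]
8. shoelace: 196.6225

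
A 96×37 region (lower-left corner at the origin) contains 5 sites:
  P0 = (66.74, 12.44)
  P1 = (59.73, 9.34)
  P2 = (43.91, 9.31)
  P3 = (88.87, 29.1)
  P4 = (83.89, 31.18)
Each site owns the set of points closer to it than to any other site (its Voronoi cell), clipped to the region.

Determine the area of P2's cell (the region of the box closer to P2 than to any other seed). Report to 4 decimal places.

Area of P2's cell: 1916.6941

1. box [0,96]×[0,37]: [(0, 0) (96, 0) (96, 37) (0, 37)]
2. ⊥bis P2·P0 via (55.325,10.875): [(0, 0) (56.816, 0) (51.7433, 37) (0, 37)]  |A|=2008.3456
3. ⊥bis P2·P1 via (51.82,9.325): [(0, 0) (51.8377, 0) (51.7679, 36.8205) (51.7433, 37) (0, 37)]  |A|=1916.6941
4. ⊥bis P2·P3 via (66.39,19.205): [(0, 0) (51.8377, 0) (51.7679, 36.8205) (51.7433, 37) (0, 37)]  |A|=1916.6941
5. ⊥bis P2·P4 via (63.9,20.245): [(0, 0) (51.8377, 0) (51.7679, 36.8205) (51.7433, 37) (0, 37)]  |A|=1916.6941
6. canonical 5-gon: [(0, 0) (51.8377, 0) (51.7679, 36.8205) (51.7433, 37) (0, 37)]
7. shoelace: 1916.6941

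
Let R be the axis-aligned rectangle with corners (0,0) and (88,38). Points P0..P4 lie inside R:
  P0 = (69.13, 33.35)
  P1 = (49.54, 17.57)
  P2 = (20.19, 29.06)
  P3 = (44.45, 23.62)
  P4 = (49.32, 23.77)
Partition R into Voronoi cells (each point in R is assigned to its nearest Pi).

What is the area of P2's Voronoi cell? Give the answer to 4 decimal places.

Area of P2's cell: 1164.2495

1. box [0,88]×[0,38]: [(0, 0) (88, 0) (88, 38) (0, 38)]
2. ⊥bis P2·P0 via (44.66,31.205): [(0, 0) (47.3954, 0) (44.0644, 38) (0, 38)]  |A|=1737.7351
3. ⊥bis P2·P1 via (34.865,23.315): [(0, 0) (25.7376, 0) (40.6139, 38) (0, 38)]  |A|=1260.6787
4. ⊥bis P2·P3 via (32.32,26.34): [(0, 0) (25.7376, 0) (27.3199, 4.0419) (34.9346, 38) (0, 38)]  |A|=1164.2495
5. ⊥bis P2·P4 via (34.755,26.415): [(0, 0) (25.7376, 0) (27.3199, 4.0419) (34.9346, 38) (0, 38)]  |A|=1164.2495
6. canonical 5-gon: [(0, 0) (25.7376, 0) (27.3199, 4.0419) (34.9346, 38) (0, 38)]
7. shoelace: 1164.2495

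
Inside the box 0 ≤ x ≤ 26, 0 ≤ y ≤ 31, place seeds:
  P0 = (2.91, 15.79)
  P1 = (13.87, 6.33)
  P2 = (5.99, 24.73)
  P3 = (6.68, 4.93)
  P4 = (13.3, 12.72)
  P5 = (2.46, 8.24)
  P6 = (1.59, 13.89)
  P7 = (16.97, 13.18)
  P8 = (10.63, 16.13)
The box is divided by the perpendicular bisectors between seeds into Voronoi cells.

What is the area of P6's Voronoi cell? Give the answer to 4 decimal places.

Area of P6's cell: 18.8061

1. box [0,26]×[0,31]: [(0, 0) (26, 0) (26, 31) (0, 31)]
2. ⊥bis P6·P0 via (2.25,14.84): [(0, 16.4032) (0, 0) (23.6106, 0)]  |A|=193.6442
3. ⊥bis P6·P1 via (7.73,10.11): [(8.1279, 10.7564) (0, 16.4032) (0, 0) (1.5059, 0)]  |A|=74.7611
4. ⊥bis P6·P2 via (3.79,19.31): [(8.1279, 10.7564) (0, 16.4032) (0, 0) (1.5059, 0)]  |A|=74.7611
5. ⊥bis P6·P3 via (4.135,9.41): [(7.3979, 11.2636) (0, 16.4032) (0, 7.061)]  |A|=34.5561
6. ⊥bis P6·P4 via (7.445,13.305): [(7.2316, 11.1691) (7.2512, 11.3655) (0, 16.4032) (0, 7.061)]  |A|=34.5407
7. ⊥bis P6·P5 via (2.025,11.065): [(6.6571, 11.7783) (0, 16.4032) (0, 10.7532)]  |A|=18.8061
8. ⊥bis P6·P7 via (9.28,13.535): [(6.6571, 11.7783) (0, 16.4032) (0, 10.7532)]  |A|=18.8061
9. ⊥bis P6·P8 via (6.11,15.01): [(6.6571, 11.7783) (0, 16.4032) (0, 10.7532)]  |A|=18.8061
10. canonical 3-gon: [(6.6571, 11.7783) (0, 16.4032) (0, 10.7532)]
11. shoelace: 18.8061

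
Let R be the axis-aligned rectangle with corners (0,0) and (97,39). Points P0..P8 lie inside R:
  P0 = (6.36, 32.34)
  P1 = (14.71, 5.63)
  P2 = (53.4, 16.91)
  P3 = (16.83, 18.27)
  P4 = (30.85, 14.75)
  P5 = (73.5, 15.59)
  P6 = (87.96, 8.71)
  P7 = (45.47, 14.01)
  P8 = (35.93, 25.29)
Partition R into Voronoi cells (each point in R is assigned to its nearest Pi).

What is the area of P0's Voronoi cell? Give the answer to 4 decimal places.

1. box [0,97]×[0,39]: [(0, 0) (97, 0) (97, 39) (0, 39)]
2. ⊥bis P0·P1 via (10.535,18.985): [(0, 15.6916) (74.559, 39) (0, 39)]  |A|=868.9266
3. ⊥bis P0·P2 via (29.88,24.625): [(0, 15.6916) (30.029, 25.0791) (34.5953, 39) (0, 39)]  |A|=590.7618
4. ⊥bis P0·P3 via (11.595,25.305): [(0, 16.6767) (29.9989, 39) (0, 39)]  |A|=334.8365
5. ⊥bis P0·P4 via (18.605,23.545): [(0, 16.6767) (29.3689, 38.5312) (29.7056, 39) (0, 39)]  |A|=334.7677
6. ⊥bis P0·P5 via (39.93,23.965): [(0, 16.6767) (29.3689, 38.5312) (29.7056, 39) (0, 39)]  |A|=334.7677
7. ⊥bis P0·P6 via (47.16,20.525): [(0, 16.6767) (29.3689, 38.5312) (29.7056, 39) (0, 39)]  |A|=334.7677
8. ⊥bis P0·P7 via (25.915,23.175): [(0, 16.6767) (29.3689, 38.5312) (29.7056, 39) (0, 39)]  |A|=334.7677
9. ⊥bis P0·P8 via (21.145,28.815): [(0, 16.6767) (22.1874, 33.1872) (23.5733, 39) (0, 39)]  |A|=316.1611
10. canonical 4-gon: [(0, 16.6767) (22.1874, 33.1872) (23.5733, 39) (0, 39)]
11. shoelace: 316.1611

Area of P0's cell: 316.1611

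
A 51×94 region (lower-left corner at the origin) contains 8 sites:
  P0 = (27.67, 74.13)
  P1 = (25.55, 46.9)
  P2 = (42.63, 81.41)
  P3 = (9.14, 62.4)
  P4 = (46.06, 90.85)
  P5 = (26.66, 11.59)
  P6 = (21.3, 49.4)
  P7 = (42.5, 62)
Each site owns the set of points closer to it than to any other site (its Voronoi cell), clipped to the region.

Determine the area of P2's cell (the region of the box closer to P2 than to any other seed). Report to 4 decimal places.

Area of P2's cell: 267.6399

1. box [0,51]×[0,94]: [(0, 0) (51, 0) (51, 94) (0, 94)]
2. ⊥bis P2·P0 via (35.15,77.77): [(51, 45.1991) (51, 94) (27.252, 94)]  |A|=579.4622
3. ⊥bis P2·P1 via (34.09,64.155): [(44.2138, 59.1445) (51, 55.7858) (51, 94) (27.252, 94)]  |A|=543.5405
4. ⊥bis P2·P3 via (25.885,71.905): [(44.2138, 59.1445) (51, 55.7858) (51, 94) (27.252, 94)]  |A|=543.5405
5. ⊥bis P2·P4 via (44.345,86.13): [(28.2329, 91.9843) (44.2138, 59.1445) (51, 55.7858) (51, 83.7119)]  |A|=402.4911
6. ⊥bis P2·P5 via (34.645,46.5): [(28.2329, 91.9843) (44.2138, 59.1445) (51, 55.7858) (51, 83.7119)]  |A|=402.4911
7. ⊥bis P2·P6 via (31.965,65.405): [(28.2329, 91.9843) (44.2138, 59.1445) (51, 55.7858) (51, 83.7119)]  |A|=402.4911
8. ⊥bis P2·P7 via (42.565,71.705): [(28.2329, 91.9843) (38.0868, 71.735) (51, 71.6485) (51, 83.7119)]  |A|=267.6399
9. canonical 4-gon: [(28.2329, 91.9843) (38.0868, 71.735) (51, 71.6485) (51, 83.7119)]
10. shoelace: 267.6399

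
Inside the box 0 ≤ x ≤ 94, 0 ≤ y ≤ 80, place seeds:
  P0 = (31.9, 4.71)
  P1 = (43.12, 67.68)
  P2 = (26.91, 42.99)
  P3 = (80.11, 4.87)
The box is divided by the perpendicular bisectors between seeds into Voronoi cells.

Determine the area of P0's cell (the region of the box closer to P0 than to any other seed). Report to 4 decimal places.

1. box [0,94]×[0,80]: [(0, 0) (94, 0) (94, 80) (0, 80)]
2. ⊥bis P0·P1 via (37.51,36.195): [(0, 42.8785) (0, 0) (94, 0) (94, 26.1296)]  |A|=3243.3827
3. ⊥bis P0·P2 via (29.405,23.85): [(74.0973, 29.6759) (0, 20.0169) (0, 0) (94, 0) (94, 26.1296)]  |A|=2396.3903
4. ⊥bis P0·P3 via (56.005,4.79): [(55.9303, 27.3077) (0, 20.0169) (0, 0) (56.0209, 0)]  |A|=1324.6765
5. canonical 4-gon: [(55.9303, 27.3077) (0, 20.0169) (0, 0) (56.0209, 0)]
6. shoelace: 1324.6765

Area of P0's cell: 1324.6765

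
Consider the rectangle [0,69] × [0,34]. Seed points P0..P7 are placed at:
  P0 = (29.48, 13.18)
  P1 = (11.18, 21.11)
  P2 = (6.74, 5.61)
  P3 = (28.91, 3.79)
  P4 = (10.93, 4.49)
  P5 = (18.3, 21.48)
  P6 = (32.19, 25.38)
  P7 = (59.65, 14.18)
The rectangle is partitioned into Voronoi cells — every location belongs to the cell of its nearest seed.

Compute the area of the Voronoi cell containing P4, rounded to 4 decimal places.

1. box [0,69]×[0,34]: [(0, 0) (69, 0) (69, 34) (0, 34)]
2. ⊥bis P4·P0 via (20.205,8.835): [(0, 0) (24.3439, 0) (8.4161, 34) (0, 34)]  |A|=556.9198
3. ⊥bis P4·P1 via (11.055,12.8): [(0, 12.9663) (0, 0) (24.3439, 0) (18.3993, 12.6895)]  |A|=273.7414
4. ⊥bis P4·P2 via (8.835,5.05): [(10.9072, 12.8022) (7.4851, 0) (24.3439, 0) (18.3993, 12.6895)]  |A|=155.1154
5. ⊥bis P4·P3 via (19.92,4.14): [(10.9072, 12.8022) (7.4851, 0) (19.7588, 0) (20.1106, 9.0364) (18.3993, 12.6895)]  |A|=134.3991
6. ⊥bis P4·P5 via (14.615,12.985): [(15.1847, 12.7379) (10.9072, 12.8022) (7.4851, 0) (19.7588, 0) (20.1106, 9.0364) (19.1907, 11.0001)]  |A|=131.7029
7. ⊥bis P4·P6 via (21.56,14.935): [(15.1847, 12.7379) (10.9072, 12.8022) (7.4851, 0) (19.7588, 0) (20.1106, 9.0364) (19.1907, 11.0001)]  |A|=131.7029
8. ⊥bis P4·P7 via (35.29,9.335): [(15.1847, 12.7379) (10.9072, 12.8022) (7.4851, 0) (19.7588, 0) (20.1106, 9.0364) (19.1907, 11.0001)]  |A|=131.7029
9. canonical 6-gon: [(15.1847, 12.7379) (10.9072, 12.8022) (7.4851, 0) (19.7588, 0) (20.1106, 9.0364) (19.1907, 11.0001)]
10. shoelace: 131.7029

Area of P4's cell: 131.7029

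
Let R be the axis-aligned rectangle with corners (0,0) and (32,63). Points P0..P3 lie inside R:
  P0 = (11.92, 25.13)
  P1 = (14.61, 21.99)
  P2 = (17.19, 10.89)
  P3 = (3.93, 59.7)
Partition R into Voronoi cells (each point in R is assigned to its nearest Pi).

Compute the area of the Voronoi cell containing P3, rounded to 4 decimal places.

Area of P3's cell: 598.9972

1. box [0,32]×[0,63]: [(0, 0) (32, 0) (32, 63) (0, 63)]
2. ⊥bis P3·P0 via (7.925,42.415): [(0, 40.5833) (32, 47.9793) (32, 63) (0, 63)]  |A|=598.9972
3. ⊥bis P3·P1 via (9.27,40.845): [(0, 40.5833) (32, 47.9793) (32, 63) (0, 63)]  |A|=598.9972
4. ⊥bis P3·P2 via (10.56,35.295): [(0, 40.5833) (32, 47.9793) (32, 63) (0, 63)]  |A|=598.9972
5. canonical 4-gon: [(0, 40.5833) (32, 47.9793) (32, 63) (0, 63)]
6. shoelace: 598.9972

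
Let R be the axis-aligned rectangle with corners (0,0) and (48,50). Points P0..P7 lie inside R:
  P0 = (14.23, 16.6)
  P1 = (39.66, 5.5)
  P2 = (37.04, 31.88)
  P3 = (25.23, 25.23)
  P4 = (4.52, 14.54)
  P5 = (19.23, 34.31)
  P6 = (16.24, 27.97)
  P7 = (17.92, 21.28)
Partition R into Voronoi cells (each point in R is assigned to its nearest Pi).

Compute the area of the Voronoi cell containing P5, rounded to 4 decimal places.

1. box [0,48]×[0,50]: [(0, 0) (48, 0) (48, 50) (0, 50)]
2. ⊥bis P5·P0 via (16.73,25.455): [(0, 30.1783) (48, 16.6267) (48, 50) (0, 50)]  |A|=1276.6806
3. ⊥bis P5·P1 via (29.445,19.905): [(0, 30.1783) (31.4221, 21.307) (48, 33.0629) (48, 50) (0, 50)]  |A|=1140.4416
4. ⊥bis P5·P2 via (28.135,33.095): [(0, 30.1783) (26.7082, 22.6379) (30.4415, 50) (0, 50)]  |A|=681.1732
5. ⊥bis P5·P3 via (22.23,29.77): [(0, 30.1783) (16.0083, 25.6588) (28.2215, 33.7292) (30.4415, 50) (0, 50)]  |A|=619.5496
6. ⊥bis P5·P4 via (11.875,24.425): [(0, 33.2607) (6.6757, 28.2936) (16.0083, 25.6588) (28.2215, 33.7292) (30.4415, 50) (0, 50)]  |A|=609.2613
7. ⊥bis P5·P6 via (17.735,31.14): [(0, 39.504) (21.5678, 29.3324) (28.2215, 33.7292) (30.4415, 50) (0, 50)]  |A|=477.0148
8. ⊥bis P5·P7 via (18.575,27.795): [(0, 39.504) (21.5678, 29.3324) (28.2215, 33.7292) (30.4415, 50) (0, 50)]  |A|=477.0148
9. canonical 5-gon: [(0, 39.504) (21.5678, 29.3324) (28.2215, 33.7292) (30.4415, 50) (0, 50)]
10. shoelace: 477.0148

Area of P5's cell: 477.0148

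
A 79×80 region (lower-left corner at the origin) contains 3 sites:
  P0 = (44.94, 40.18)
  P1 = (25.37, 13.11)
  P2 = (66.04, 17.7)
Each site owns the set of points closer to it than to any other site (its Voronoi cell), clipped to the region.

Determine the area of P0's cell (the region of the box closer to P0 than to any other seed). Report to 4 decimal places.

Area of P0's cell: 3517.5094

1. box [0,79]×[0,80]: [(0, 0) (79, 0) (79, 80) (0, 80)]
2. ⊥bis P0·P1 via (35.155,26.645): [(0, 52.06) (72.0114, 0) (79, 0) (79, 80) (0, 80)]  |A|=4445.5437
3. ⊥bis P0·P2 via (55.49,28.94): [(0, 52.06) (45.261, 19.339) (79, 51.0068) (79, 80) (0, 80)]  |A|=3517.5094
4. canonical 5-gon: [(0, 52.06) (45.261, 19.339) (79, 51.0068) (79, 80) (0, 80)]
5. shoelace: 3517.5094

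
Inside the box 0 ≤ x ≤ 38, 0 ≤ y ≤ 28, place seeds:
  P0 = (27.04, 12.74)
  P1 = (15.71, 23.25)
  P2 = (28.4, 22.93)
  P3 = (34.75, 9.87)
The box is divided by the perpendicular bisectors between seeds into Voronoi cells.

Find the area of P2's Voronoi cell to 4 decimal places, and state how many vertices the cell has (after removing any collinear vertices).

1. box [0,38]×[0,28]: [(0, 0) (38, 0) (38, 28) (0, 28)]
2. ⊥bis P2·P0 via (27.72,17.835): [(0, 21.5346) (38, 16.463) (38, 28) (0, 28)]  |A|=342.0453
3. ⊥bis P2·P1 via (22.055,23.09): [(21.9419, 18.6062) (38, 16.463) (38, 28) (22.1788, 28)]  |A|=166.9419
4. ⊥bis P2·P3 via (31.575,16.4): [(21.9419, 18.6062) (33.0604, 17.1222) (38, 19.5239) (38, 28) (22.1788, 28)]  |A|=159.382
5. canonical 5-gon: [(21.9419, 18.6062) (33.0604, 17.1222) (38, 19.5239) (38, 28) (22.1788, 28)]
6. shoelace: 159.382

Area of P2's cell: 159.3820 (5 vertices)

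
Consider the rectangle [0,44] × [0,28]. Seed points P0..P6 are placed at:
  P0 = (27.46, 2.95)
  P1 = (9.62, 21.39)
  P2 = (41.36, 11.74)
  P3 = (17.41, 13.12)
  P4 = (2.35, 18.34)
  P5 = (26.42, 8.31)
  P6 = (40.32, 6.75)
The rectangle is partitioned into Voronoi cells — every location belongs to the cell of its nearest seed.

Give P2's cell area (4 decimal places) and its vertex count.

Area of P2's cell: 222.1869 (5 vertices)

1. box [0,44]×[0,28]: [(0, 0) (44, 0) (44, 28) (0, 28)]
2. ⊥bis P2·P0 via (34.41,7.345): [(39.0548, 0) (44, 0) (44, 28) (21.3483, 28)]  |A|=386.3566
3. ⊥bis P2·P1 via (25.49,16.565): [(26.4931, 19.8643) (39.0548, 0) (44, 0) (44, 28) (28.9666, 28)]  |A|=355.3666
4. ⊥bis P2·P3 via (29.385,12.43): [(29.5361, 15.0523) (39.0548, 0) (44, 0) (44, 28) (30.2821, 28)]  |A|=328.5203
5. ⊥bis P2·P4 via (21.855,15.04): [(29.5361, 15.0523) (39.0548, 0) (44, 0) (44, 28) (30.2821, 28)]  |A|=328.5203
6. ⊥bis P2·P5 via (33.89,10.025): [(30.178, 26.1932) (34.5596, 7.1084) (39.0548, 0) (44, 0) (44, 28) (30.2821, 28)]  |A|=297.9876
7. ⊥bis P2·P6 via (40.84,9.245): [(30.178, 26.1932) (33.7288, 10.7271) (44, 8.5864) (44, 28) (30.2821, 28)]  |A|=222.1869
8. canonical 5-gon: [(30.178, 26.1932) (33.7288, 10.7271) (44, 8.5864) (44, 28) (30.2821, 28)]
9. shoelace: 222.1869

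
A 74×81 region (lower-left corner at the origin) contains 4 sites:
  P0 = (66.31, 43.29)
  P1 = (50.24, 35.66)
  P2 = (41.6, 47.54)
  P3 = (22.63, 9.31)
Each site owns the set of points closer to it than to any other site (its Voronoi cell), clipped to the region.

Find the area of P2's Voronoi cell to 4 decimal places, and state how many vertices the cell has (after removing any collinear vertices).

Area of P2's cell: 2443.3561 (5 vertices)

1. box [0,74]×[0,81]: [(0, 0) (74, 0) (74, 81) (0, 81)]
2. ⊥bis P2·P0 via (53.955,45.415): [(0, 0) (46.1438, 0) (60.0754, 81) (0, 81)]  |A|=4301.8812
3. ⊥bis P2·P1 via (45.92,41.6): [(0, 8.2036) (54.3538, 47.7337) (60.0754, 81) (0, 81)]  |A|=2977.6242
4. ⊥bis P2·P3 via (32.115,28.425): [(0, 44.3607) (29.5526, 29.6965) (54.3538, 47.7337) (60.0754, 81) (0, 81)]  |A|=2443.3561
5. canonical 5-gon: [(0, 44.3607) (29.5526, 29.6965) (54.3538, 47.7337) (60.0754, 81) (0, 81)]
6. shoelace: 2443.3561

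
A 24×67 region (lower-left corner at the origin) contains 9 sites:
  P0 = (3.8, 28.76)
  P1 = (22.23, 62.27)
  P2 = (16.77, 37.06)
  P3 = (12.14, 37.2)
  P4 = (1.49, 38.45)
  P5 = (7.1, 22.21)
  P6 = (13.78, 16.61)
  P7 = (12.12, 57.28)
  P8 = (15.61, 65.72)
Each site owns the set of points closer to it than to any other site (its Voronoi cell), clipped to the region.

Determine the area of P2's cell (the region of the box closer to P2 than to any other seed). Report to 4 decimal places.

1. box [0,24]×[0,67]: [(0, 0) (24, 0) (24, 67) (0, 67)]
2. ⊥bis P2·P0 via (10.285,32.91): [(0, 48.9819) (24, 11.4782) (24, 67) (0, 67)]  |A|=882.4787
3. ⊥bis P2·P1 via (19.5,49.665): [(0, 53.8883) (0, 48.9819) (24, 11.4782) (24, 48.6904)]  |A|=505.4232
4. ⊥bis P2·P3 via (14.455,37.13): [(14.8644, 50.669) (14.145, 26.8782) (24, 11.4782) (24, 48.6904)]  |A|=292.7462
5. ⊥bis P2·P4 via (9.13,37.755): [(14.8644, 50.669) (14.145, 26.8782) (24, 11.4782) (24, 48.6904)]  |A|=292.7462
6. ⊥bis P2·P5 via (11.935,29.635): [(14.8644, 50.669) (14.1841, 28.1704) (24, 21.7785) (24, 48.6904)]  |A|=235.5243
7. ⊥bis P2·P6 via (15.275,26.835): [(14.8644, 50.669) (14.1841, 28.1704) (16.5128, 26.654) (24, 25.5593) (24, 48.6904)]  |A|=221.3706
8. ⊥bis P2·P7 via (14.445,47.17): [(22.484, 49.0187) (14.7608, 47.2426) (14.1841, 28.1704) (16.5128, 26.654) (24, 25.5593) (24, 48.6904)]  |A|=208.2313
9. ⊥bis P2·P8 via (16.19,51.39): [(22.484, 49.0187) (14.7608, 47.2426) (14.1841, 28.1704) (16.5128, 26.654) (24, 25.5593) (24, 48.6904)]  |A|=208.2313
10. canonical 6-gon: [(22.484, 49.0187) (14.7608, 47.2426) (14.1841, 28.1704) (16.5128, 26.654) (24, 25.5593) (24, 48.6904)]
11. shoelace: 208.2313

Area of P2's cell: 208.2313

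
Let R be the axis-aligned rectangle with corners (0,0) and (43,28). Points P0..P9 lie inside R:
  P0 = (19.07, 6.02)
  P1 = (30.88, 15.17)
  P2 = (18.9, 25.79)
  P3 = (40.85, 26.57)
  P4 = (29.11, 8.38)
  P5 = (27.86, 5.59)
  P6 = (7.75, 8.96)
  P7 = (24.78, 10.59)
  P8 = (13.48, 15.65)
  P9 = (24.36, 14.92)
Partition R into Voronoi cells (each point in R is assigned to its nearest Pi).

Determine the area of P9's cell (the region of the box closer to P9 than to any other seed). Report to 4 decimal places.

1. box [0,43]×[0,28]: [(0, 0) (43, 0) (43, 28) (0, 28)]
2. ⊥bis P9·P0 via (21.715,10.47): [(0, 23.377) (39.3299, 0) (43, 0) (43, 28) (0, 28)]  |A|=744.292
3. ⊥bis P9·P1 via (27.62,15.045): [(0, 23.377) (27.9372, 6.7716) (27.1233, 28) (0, 28)]  |A|=352.4683
4. ⊥bis P9·P2 via (21.63,20.355): [(12.6625, 15.8506) (27.9372, 6.7716) (27.3071, 23.2066)]  |A|=122.659
5. ⊥bis P9·P3 via (32.605,20.745): [(12.6625, 15.8506) (27.9372, 6.7716) (27.3071, 23.2066)]  |A|=122.659
6. ⊥bis P9·P4 via (26.735,11.65): [(12.6625, 15.8506) (23.5822, 9.3601) (27.7227, 12.3673) (27.3071, 23.2066)]  |A|=110.752
7. ⊥bis P9·P5 via (26.11,10.255): [(12.6625, 15.8506) (23.5822, 9.3601) (27.7227, 12.3673) (27.3071, 23.2066)]  |A|=110.752
8. ⊥bis P9·P6 via (16.055,11.94): [(14.348, 16.6973) (15.1911, 14.3477) (23.5822, 9.3601) (27.7227, 12.3673) (27.3071, 23.2066)]  |A|=108.4151
9. ⊥bis P9·P7 via (24.57,12.755): [(14.348, 16.6973) (15.1911, 14.3477) (18.8106, 12.1963) (27.6962, 13.0582) (27.3071, 23.2066)]  |A|=92.288
10. ⊥bis P9·P8 via (18.92,15.285): [(19.1775, 19.1231) (18.7165, 12.2522) (18.8106, 12.1963) (27.6962, 13.0582) (27.3071, 23.2066)]  |A|=72.9973
11. canonical 5-gon: [(19.1775, 19.1231) (18.7165, 12.2522) (18.8106, 12.1963) (27.6962, 13.0582) (27.3071, 23.2066)]
12. shoelace: 72.9973

Area of P9's cell: 72.9973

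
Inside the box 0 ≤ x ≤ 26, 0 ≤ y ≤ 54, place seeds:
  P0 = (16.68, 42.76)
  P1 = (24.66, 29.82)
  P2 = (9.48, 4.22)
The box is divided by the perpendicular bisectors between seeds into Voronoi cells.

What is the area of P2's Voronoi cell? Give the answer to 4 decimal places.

1. box [0,26]×[0,54]: [(0, 0) (26, 0) (26, 54) (0, 54)]
2. ⊥bis P2·P0 via (13.08,23.49): [(0, 25.9336) (0, 0) (26, 0) (26, 21.0763)]  |A|=611.1286
3. ⊥bis P2·P1 via (17.07,17.02): [(2.9752, 25.3778) (0, 25.9336) (0, 0) (26, 0) (26, 11.7248)]  |A|=503.4703
4. canonical 5-gon: [(2.9752, 25.3778) (0, 25.9336) (0, 0) (26, 0) (26, 11.7248)]
5. shoelace: 503.4703

Area of P2's cell: 503.4703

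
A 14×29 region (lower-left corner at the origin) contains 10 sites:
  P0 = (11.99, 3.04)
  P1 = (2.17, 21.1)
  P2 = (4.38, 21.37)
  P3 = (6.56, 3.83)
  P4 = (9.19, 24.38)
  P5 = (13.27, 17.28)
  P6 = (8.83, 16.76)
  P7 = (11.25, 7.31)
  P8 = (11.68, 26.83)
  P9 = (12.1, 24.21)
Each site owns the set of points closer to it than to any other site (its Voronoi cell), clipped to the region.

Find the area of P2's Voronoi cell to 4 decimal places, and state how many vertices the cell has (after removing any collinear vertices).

1. box [0,14]×[0,29]: [(0, 0) (14, 0) (14, 29) (0, 29)]
2. ⊥bis P2·P0 via (8.185,12.205): [(0, 8.8069) (14, 14.6192) (14, 29) (0, 29)]  |A|=242.0176
3. ⊥bis P2·P1 via (3.275,21.235): [(4.562, 10.7008) (14, 14.6192) (14, 29) (2.3263, 29)]  |A|=174.6723
4. ⊥bis P2·P3 via (5.47,12.6): [(4.347, 12.4604) (10.703, 13.2504) (14, 14.6192) (14, 29) (2.3263, 29)]  |A|=168.9954
5. ⊥bis P2·P4 via (6.785,22.875): [(4.347, 12.4604) (10.703, 13.2504) (12.3738, 13.9441) (2.9521, 29) (2.3263, 29)]  |A|=74.1341
6. ⊥bis P2·P5 via (8.825,19.325): [(4.347, 12.4604) (5.7469, 12.6344) (8.9019, 19.4922) (2.9521, 29) (2.3263, 29)]  |A|=52.2728
7. ⊥bis P2·P6 via (6.605,19.065): [(3.8634, 16.4186) (8.2036, 20.6081) (2.9521, 29) (2.3263, 29)]  |A|=33.1481
8. ⊥bis P2·P7 via (7.815,14.34): [(3.8634, 16.4186) (8.2036, 20.6081) (2.9521, 29) (2.3263, 29)]  |A|=33.1481
9. ⊥bis P2·P8 via (8.03,24.1): [(3.8634, 16.4186) (8.2036, 20.6081) (2.9521, 29) (2.3263, 29)]  |A|=33.1481
10. ⊥bis P2·P9 via (8.24,22.79): [(3.8634, 16.4186) (8.2036, 20.6081) (2.9521, 29) (2.3263, 29)]  |A|=33.1481
11. canonical 4-gon: [(3.8634, 16.4186) (8.2036, 20.6081) (2.9521, 29) (2.3263, 29)]
12. shoelace: 33.1481

Area of P2's cell: 33.1481 (4 vertices)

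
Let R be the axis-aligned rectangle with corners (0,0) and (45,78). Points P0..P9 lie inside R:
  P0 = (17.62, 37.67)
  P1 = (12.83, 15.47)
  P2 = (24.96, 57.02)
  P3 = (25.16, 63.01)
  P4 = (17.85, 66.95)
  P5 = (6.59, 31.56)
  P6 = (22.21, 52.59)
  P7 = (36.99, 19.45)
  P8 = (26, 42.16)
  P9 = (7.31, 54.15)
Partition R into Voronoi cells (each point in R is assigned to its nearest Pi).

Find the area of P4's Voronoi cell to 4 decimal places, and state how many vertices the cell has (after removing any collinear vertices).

1. box [0,45]×[0,78]: [(0, 0) (45, 0) (45, 78) (0, 78)]
2. ⊥bis P4·P0 via (17.735,52.31): [(0, 52.4493) (45, 52.0958) (45, 78) (0, 78)]  |A|=1157.7343
3. ⊥bis P4·P1 via (15.34,41.21): [(0, 52.4493) (45, 52.0958) (45, 78) (0, 78)]  |A|=1157.7343
4. ⊥bis P4·P2 via (21.405,61.985): [(0, 52.4493) (7.9995, 52.3865) (43.7719, 78) (0, 78)]  |A|=662.7728
5. ⊥bis P4·P3 via (21.505,64.98): [(0, 52.4493) (7.9995, 52.3865) (18.9391, 60.2194) (28.5226, 78) (0, 78)]  |A|=527.2015
6. ⊥bis P4·P5 via (12.22,49.255): [(0, 53.143) (2.2355, 52.4318) (7.9995, 52.3865) (18.9391, 60.2194) (28.5226, 78) (0, 78)]  |A|=526.4261
7. ⊥bis P4·P6 via (20.03,59.77): [(0, 53.6885) (17.0462, 58.8641) (18.9391, 60.2194) (28.5226, 78) (0, 78)]  |A|=490.4472
8. ⊥bis P4·P7 via (27.42,43.2): [(0, 53.6885) (17.0462, 58.8641) (18.9391, 60.2194) (28.5226, 78) (0, 78)]  |A|=490.4472
9. ⊥bis P4·P8 via (21.925,54.555): [(0, 53.6885) (17.0462, 58.8641) (18.9391, 60.2194) (28.5226, 78) (0, 78)]  |A|=490.4472
10. ⊥bis P4·P9 via (12.58,60.55): [(0, 70.9088) (15.279, 58.3275) (17.0462, 58.8641) (18.9391, 60.2194) (28.5226, 78) (0, 78)]  |A|=358.8918
11. canonical 6-gon: [(0, 70.9088) (15.279, 58.3275) (17.0462, 58.8641) (18.9391, 60.2194) (28.5226, 78) (0, 78)]
12. shoelace: 358.8918

Area of P4's cell: 358.8918 (6 vertices)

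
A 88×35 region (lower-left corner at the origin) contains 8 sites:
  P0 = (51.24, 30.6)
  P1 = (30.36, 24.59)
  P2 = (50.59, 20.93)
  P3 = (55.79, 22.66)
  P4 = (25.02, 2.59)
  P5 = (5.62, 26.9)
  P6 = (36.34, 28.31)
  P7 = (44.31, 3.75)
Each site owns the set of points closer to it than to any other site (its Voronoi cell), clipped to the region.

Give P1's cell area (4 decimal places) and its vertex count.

1. box [0,88]×[0,35]: [(0, 0) (88, 0) (88, 35) (0, 35)]
2. ⊥bis P1·P0 via (40.8,27.595): [(0, 0) (48.7428, 0) (38.6686, 35) (0, 35)]  |A|=1529.6994
3. ⊥bis P1·P2 via (40.475,22.76): [(0, 0) (36.3573, 0) (41.1376, 26.4222) (38.6686, 35) (0, 35)]  |A|=1366.0727
4. ⊥bis P1·P3 via (43.075,23.625): [(0, 0) (36.3573, 0) (41.1376, 26.4222) (38.6686, 35) (0, 35)]  |A|=1366.0727
5. ⊥bis P1·P4 via (27.69,13.59): [(0, 20.3111) (38.3479, 11.003) (41.1376, 26.4222) (38.6686, 35) (0, 35)]  |A|=776.6079
6. ⊥bis P1·P5 via (17.99,25.745): [(17.0952, 16.1616) (38.3479, 11.003) (41.1376, 26.4222) (38.6686, 35) (18.8541, 35)]  |A|=473.4627
7. ⊥bis P1·P6 via (33.35,26.45): [(17.0952, 16.1616) (38.3479, 11.003) (39.3869, 16.7456) (28.0313, 35) (18.8541, 35)]  |A|=356.9194
8. ⊥bis P1·P7 via (37.335,14.17): [(17.0952, 16.1616) (34.1324, 12.0262) (39.1394, 15.3779) (39.3869, 16.7456) (28.0313, 35) (18.8541, 35)]  |A|=347.2934
9. canonical 6-gon: [(17.0952, 16.1616) (34.1324, 12.0262) (39.1394, 15.3779) (39.3869, 16.7456) (28.0313, 35) (18.8541, 35)]
10. shoelace: 347.2934

Area of P1's cell: 347.2934 (6 vertices)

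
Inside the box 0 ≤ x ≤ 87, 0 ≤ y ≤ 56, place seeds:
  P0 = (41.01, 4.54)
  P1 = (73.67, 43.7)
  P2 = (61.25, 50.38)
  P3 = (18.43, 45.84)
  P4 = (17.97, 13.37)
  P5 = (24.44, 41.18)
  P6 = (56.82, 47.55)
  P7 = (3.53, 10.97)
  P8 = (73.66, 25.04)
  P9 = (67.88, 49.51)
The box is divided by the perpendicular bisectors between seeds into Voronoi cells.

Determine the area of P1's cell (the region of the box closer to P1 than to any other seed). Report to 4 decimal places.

Area of P1's cell: 370.5332

1. box [0,87]×[0,56]: [(0, 0) (87, 0) (87, 56) (0, 56)]
2. ⊥bis P1·P0 via (57.34,24.12): [(86.2604, 0) (87, 0) (87, 56) (19.1152, 56)]  |A|=1921.4831
3. ⊥bis P1·P2 via (67.46,47.04): [(55.8162, 25.3909) (86.2604, 0) (87, 0) (87, 56) (72.2791, 56)]  |A|=1107.8341
4. ⊥bis P1·P3 via (46.05,44.77): [(55.8162, 25.3909) (86.2604, 0) (87, 0) (87, 56) (72.2791, 56)]  |A|=1107.8341
5. ⊥bis P1·P4 via (45.82,28.535): [(55.8162, 25.3909) (86.2604, 0) (87, 0) (87, 56) (72.2791, 56)]  |A|=1107.8341
6. ⊥bis P1·P5 via (49.055,42.44): [(55.8162, 25.3909) (86.2604, 0) (87, 0) (87, 56) (72.2791, 56)]  |A|=1107.8341
7. ⊥bis P1·P6 via (65.245,45.625): [(64.1711, 40.9251) (59.8526, 22.0245) (86.2604, 0) (87, 0) (87, 56) (72.2791, 56)]  |A|=1062.4199
8. ⊥bis P1·P7 via (38.6,27.335): [(64.1711, 40.9251) (59.8526, 22.0245) (86.2604, 0) (87, 0) (87, 56) (72.2791, 56)]  |A|=1062.4199
9. ⊥bis P1·P8 via (73.665,34.37): [(64.1711, 40.9251) (62.6747, 34.3759) (87, 34.3629) (87, 56) (72.2791, 56)]  |A|=437.5994
10. ⊥bis P1·P9 via (70.775,46.605): [(63.9045, 39.7582) (62.6747, 34.3759) (87, 34.3629) (87, 56) (80.2025, 56)]  |A|=370.5332
11. canonical 5-gon: [(63.9045, 39.7582) (62.6747, 34.3759) (87, 34.3629) (87, 56) (80.2025, 56)]
12. shoelace: 370.5332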